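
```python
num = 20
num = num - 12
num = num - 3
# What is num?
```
Trace:
  num=20
  num=8
  num=5

Final answer: 5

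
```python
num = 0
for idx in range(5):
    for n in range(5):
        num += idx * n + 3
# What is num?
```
Trace:
  num=0
  num=3, idx=0, n=0
  num=6, idx=0, n=1
  num=9, idx=0, n=2
  num=12, idx=0, n=3
  num=15, idx=0, n=4
  num=18, idx=1, n=0
  num=22, idx=1, n=1
  num=27, idx=1, n=2
  num=33, idx=1, n=3
  num=40, idx=1, n=4
  num=43, idx=2, n=0
  num=48, idx=2, n=1
  num=55, idx=2, n=2
  num=64, idx=2, n=3
  num=75, idx=2, n=4
  num=78, idx=3, n=0
  num=84, idx=3, n=1
  num=93, idx=3, n=2
  num=105, idx=3, n=3
  num=120, idx=3, n=4
  num=123, idx=4, n=0
  num=130, idx=4, n=1
  num=141, idx=4, n=2
  num=156, idx=4, n=3
  num=175, idx=4, n=4

Final answer: 175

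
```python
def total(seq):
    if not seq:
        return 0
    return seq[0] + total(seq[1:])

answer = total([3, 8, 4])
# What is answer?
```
Call trace:
total(seq=[3, 8, 4])
  total(seq=[8, 4])
    total(seq=[4])
      total(seq=[])
      -> return 0
    -> return 4
  -> return 12
-> return 15

Final answer: 15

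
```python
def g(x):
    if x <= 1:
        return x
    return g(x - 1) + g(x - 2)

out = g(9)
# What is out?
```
Call trace (a repeated sub-call is expanded the first time; later identical calls just restate its return value):
g(x=9)
  g(x=8)
    g(x=7)
      g(x=6)
        g(x=5)
          g(x=4)
            g(x=3)
              g(x=2)
                g(x=1)
                -> return 1
                g(x=0)
                -> return 0
              -> return 1
              g(x=1)
              -> return 1
            -> return 2
            g(x=2) -> return 1  (same call as traced above)
          -> return 3
          g(x=3) -> return 2  (same call as traced above)
        -> return 5
        g(x=4) -> return 3  (same call as traced above)
      -> return 8
      g(x=5) -> return 5  (same call as traced above)
    -> return 13
    g(x=6) -> return 8  (same call as traced above)
  -> return 21
  g(x=7) -> return 13  (same call as traced above)
-> return 34

Final answer: 34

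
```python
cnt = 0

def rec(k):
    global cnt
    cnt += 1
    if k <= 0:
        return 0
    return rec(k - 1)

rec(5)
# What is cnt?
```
Call trace:
rec(k=5)
  rec(k=4)
    rec(k=3)
      rec(k=2)
        rec(k=1)
          rec(k=0)
          -> return 0
        -> return 0
      -> return 0
    -> return 0
  -> return 0
-> return 0

cnt is incremented once per call. rec is entered once for each k = 5, 4, 3, 2, 1, 0 (the k <= 0 call returns without recursing), i.e. 5 + 1 calls.
cnt = 6

Final answer: 6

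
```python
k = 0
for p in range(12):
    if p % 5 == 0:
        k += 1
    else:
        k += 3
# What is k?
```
Trace:
  k=0
  k=1, p=0
  k=4, p=1
  k=7, p=2
  k=10, p=3
  k=13, p=4
  k=14, p=5
  k=17, p=6
  k=20, p=7
  k=23, p=8
  k=26, p=9
  k=27, p=10
  k=30, p=11

Final answer: 30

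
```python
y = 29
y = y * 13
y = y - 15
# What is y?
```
Trace:
  y=29
  y=377
  y=362

Final answer: 362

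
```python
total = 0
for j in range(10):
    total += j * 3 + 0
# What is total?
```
Trace:
  total=0
  total=0, j=0
  total=3, j=1
  total=9, j=2
  total=18, j=3
  total=30, j=4
  total=45, j=5
  total=63, j=6
  total=84, j=7
  total=108, j=8
  total=135, j=9

Final answer: 135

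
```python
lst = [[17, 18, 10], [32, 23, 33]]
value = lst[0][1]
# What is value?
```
Trace:
  lst=[[17, 18, 10], [32, 23, 33]]
  lst=[[17, 18, 10], [32, 23, 33]], value=18

Final answer: 18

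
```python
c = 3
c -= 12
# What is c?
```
Trace:
  c=3
  c=-9

Final answer: -9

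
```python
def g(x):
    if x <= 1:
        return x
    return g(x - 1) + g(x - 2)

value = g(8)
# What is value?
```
Call trace (a repeated sub-call is expanded the first time; later identical calls just restate its return value):
g(x=8)
  g(x=7)
    g(x=6)
      g(x=5)
        g(x=4)
          g(x=3)
            g(x=2)
              g(x=1)
              -> return 1
              g(x=0)
              -> return 0
            -> return 1
            g(x=1)
            -> return 1
          -> return 2
          g(x=2) -> return 1  (same call as traced above)
        -> return 3
        g(x=3) -> return 2  (same call as traced above)
      -> return 5
      g(x=4) -> return 3  (same call as traced above)
    -> return 8
    g(x=5) -> return 5  (same call as traced above)
  -> return 13
  g(x=6) -> return 8  (same call as traced above)
-> return 21

Final answer: 21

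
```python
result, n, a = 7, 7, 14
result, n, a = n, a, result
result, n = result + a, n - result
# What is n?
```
Trace:
  result=7, n=7, a=14
  result=7, n=14, a=7
  result=14, n=7, a=7

Final answer: 7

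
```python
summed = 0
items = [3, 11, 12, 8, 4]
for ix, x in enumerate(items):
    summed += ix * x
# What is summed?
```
Trace:
  summed=0
  summed=0, ix=0, x=3
  summed=11, ix=1, x=11
  summed=35, ix=2, x=12
  summed=59, ix=3, x=8
  summed=75, ix=4, x=4

Final answer: 75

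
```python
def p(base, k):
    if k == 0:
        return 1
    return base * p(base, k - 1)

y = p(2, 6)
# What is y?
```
Call trace:
p(base=2, k=6)
  p(base=2, k=5)
    p(base=2, k=4)
      p(base=2, k=3)
        p(base=2, k=2)
          p(base=2, k=1)
            p(base=2, k=0)
            -> return 1
          -> return 2
        -> return 4
      -> return 8
    -> return 16
  -> return 32
-> return 64

Final answer: 64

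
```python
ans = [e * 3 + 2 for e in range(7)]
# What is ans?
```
Trace:
  e=0
  e=1
  e=2
  e=3
  e=4
  e=5
  e=6
  ans=[2, 5, 8, 11, 14, 17, 20]

Final answer: [2, 5, 8, 11, 14, 17, 20]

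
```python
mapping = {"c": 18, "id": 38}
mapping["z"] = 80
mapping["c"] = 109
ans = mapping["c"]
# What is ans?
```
Trace:
  mapping={'c': 18, 'id': 38}
  mapping={'c': 18, 'id': 38, 'z': 80}
  mapping={'c': 109, 'id': 38, 'z': 80}
  mapping={'c': 109, 'id': 38, 'z': 80}, ans=109

Final answer: 109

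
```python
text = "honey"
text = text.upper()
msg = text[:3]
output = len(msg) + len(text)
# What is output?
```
Trace:
  text='honey'
  text='HONEY'
  text='HONEY', msg='HON'
  text='HONEY', msg='HON', output=8

Final answer: 8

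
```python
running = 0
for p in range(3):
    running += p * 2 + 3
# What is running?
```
Trace:
  running=0
  running=3, p=0
  running=8, p=1
  running=15, p=2

Final answer: 15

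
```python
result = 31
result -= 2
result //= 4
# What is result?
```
Trace:
  result=31
  result=29
  result=7

Final answer: 7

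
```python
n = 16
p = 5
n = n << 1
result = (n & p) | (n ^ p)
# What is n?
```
Trace:
  n=16
  n=16, p=5
  n=32, p=5
  n=32, p=5, result=37

Final answer: 32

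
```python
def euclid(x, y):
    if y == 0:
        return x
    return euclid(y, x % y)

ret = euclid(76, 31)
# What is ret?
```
Call trace:
euclid(x=76, y=31)
  euclid(x=31, y=14)
    euclid(x=14, y=3)
      euclid(x=3, y=2)
        euclid(x=2, y=1)
          euclid(x=1, y=0)
          -> return 1
        -> return 1
      -> return 1
    -> return 1
  -> return 1
-> return 1

Final answer: 1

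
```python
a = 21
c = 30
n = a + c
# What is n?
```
Trace:
  a=21
  a=21, c=30
  a=21, c=30, n=51

Final answer: 51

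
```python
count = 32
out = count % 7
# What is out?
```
Trace:
  count=32
  count=32, out=4

Final answer: 4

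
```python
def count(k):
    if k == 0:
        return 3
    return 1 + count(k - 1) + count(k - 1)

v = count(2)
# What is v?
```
Call trace (a repeated sub-call is expanded the first time; later identical calls just restate its return value):
count(k=2)
  count(k=1)
    count(k=0)
    -> return 3
    count(k=0)
    -> return 3
  -> return 7
  count(k=1) -> return 7  (same call as traced above)
-> return 15

Final answer: 15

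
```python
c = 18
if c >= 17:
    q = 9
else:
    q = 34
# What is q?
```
Trace:
  c=18
  c=18, q=9

Final answer: 9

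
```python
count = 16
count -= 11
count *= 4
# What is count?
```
Trace:
  count=16
  count=5
  count=20

Final answer: 20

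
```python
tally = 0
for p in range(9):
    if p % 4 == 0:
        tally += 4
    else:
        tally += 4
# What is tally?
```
Trace:
  tally=0
  tally=4, p=0
  tally=8, p=1
  tally=12, p=2
  tally=16, p=3
  tally=20, p=4
  tally=24, p=5
  tally=28, p=6
  tally=32, p=7
  tally=36, p=8

Final answer: 36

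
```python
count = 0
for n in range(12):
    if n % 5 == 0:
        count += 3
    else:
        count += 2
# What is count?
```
Trace:
  count=0
  count=3, n=0
  count=5, n=1
  count=7, n=2
  count=9, n=3
  count=11, n=4
  count=14, n=5
  count=16, n=6
  count=18, n=7
  count=20, n=8
  count=22, n=9
  count=25, n=10
  count=27, n=11

Final answer: 27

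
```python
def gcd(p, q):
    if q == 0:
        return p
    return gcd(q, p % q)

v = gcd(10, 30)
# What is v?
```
Call trace:
gcd(p=10, q=30)
  gcd(p=30, q=10)
    gcd(p=10, q=0)
    -> return 10
  -> return 10
-> return 10

Final answer: 10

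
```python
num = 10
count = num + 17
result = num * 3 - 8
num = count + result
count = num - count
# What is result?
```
Trace:
  num=10
  num=10, count=27
  num=10, count=27, result=22
  num=49, count=27, result=22
  num=49, count=22, result=22

Final answer: 22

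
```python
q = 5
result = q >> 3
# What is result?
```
Trace:
  q=5
  q=5, result=0

Final answer: 0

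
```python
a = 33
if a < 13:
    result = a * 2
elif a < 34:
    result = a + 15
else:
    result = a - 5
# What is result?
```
Trace:
  a=33
  a=33, result=48

Final answer: 48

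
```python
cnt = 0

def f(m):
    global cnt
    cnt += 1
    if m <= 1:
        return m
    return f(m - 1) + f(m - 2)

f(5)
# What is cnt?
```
Call trace (a repeated sub-call is expanded the first time; later identical calls just restate its return value):
f(m=5)
  f(m=4)
    f(m=3)
      f(m=2)
        f(m=1)
        -> return 1
        f(m=0)
        -> return 0
      -> return 1
      f(m=1)
      -> return 1
    -> return 2
    f(m=2) -> return 1  (same call as traced above)
  -> return 3
  f(m=3) -> return 2  (same call as traced above)
-> return 5

cnt is incremented once per call, so count the calls in each subtree. Let C(m) = number of calls made by f(m).
C(0) = C(1) = 1 (base case, no recursion); C(m) = 1 + C(m - 1) + C(m - 2) otherwise.
C(2) = 1 + C(1) + C(0) = 1 + 1 + 1 = 3
C(3) = 1 + C(2) + C(1) = 1 + 3 + 1 = 5
C(4) = 1 + C(3) + C(2) = 1 + 5 + 3 = 9
C(5) = 1 + C(4) + C(3) = 1 + 9 + 5 = 15
cnt = C(5) = 15

Final answer: 15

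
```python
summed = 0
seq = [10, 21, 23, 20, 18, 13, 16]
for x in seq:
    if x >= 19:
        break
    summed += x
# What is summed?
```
Trace:
  summed=0
  summed=10, x=10
  summed=10, x=21

Final answer: 10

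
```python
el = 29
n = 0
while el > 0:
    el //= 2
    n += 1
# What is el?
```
Trace:
  el=29
  el=29, n=0
  el=14, n=1
  el=7, n=2
  el=3, n=3
  el=1, n=4
  el=0, n=5

Final answer: 0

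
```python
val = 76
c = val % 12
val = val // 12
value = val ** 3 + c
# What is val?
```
Trace:
  val=76
  val=76, c=4
  val=6, c=4
  val=6, c=4, value=220

Final answer: 6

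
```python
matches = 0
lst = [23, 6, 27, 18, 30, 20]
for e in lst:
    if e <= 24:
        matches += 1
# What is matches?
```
Trace:
  matches=0
  matches=1, e=23
  matches=2, e=6
  matches=2, e=27
  matches=3, e=18
  matches=3, e=30
  matches=4, e=20

Final answer: 4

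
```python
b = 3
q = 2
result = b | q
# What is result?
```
Trace:
  b=3
  b=3, q=2
  b=3, q=2, result=3

Final answer: 3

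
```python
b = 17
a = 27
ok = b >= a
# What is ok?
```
Trace:
  b=17
  b=17, a=27
  b=17, a=27, ok=False

Final answer: False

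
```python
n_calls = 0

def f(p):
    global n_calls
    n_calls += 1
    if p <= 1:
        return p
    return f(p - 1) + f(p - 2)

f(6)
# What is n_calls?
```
Call trace (a repeated sub-call is expanded the first time; later identical calls just restate its return value):
f(p=6)
  f(p=5)
    f(p=4)
      f(p=3)
        f(p=2)
          f(p=1)
          -> return 1
          f(p=0)
          -> return 0
        -> return 1
        f(p=1)
        -> return 1
      -> return 2
      f(p=2) -> return 1  (same call as traced above)
    -> return 3
    f(p=3) -> return 2  (same call as traced above)
  -> return 5
  f(p=4) -> return 3  (same call as traced above)
-> return 8

n_calls is incremented once per call, so count the calls in each subtree. Let C(p) = number of calls made by f(p).
C(0) = C(1) = 1 (base case, no recursion); C(p) = 1 + C(p - 1) + C(p - 2) otherwise.
C(2) = 1 + C(1) + C(0) = 1 + 1 + 1 = 3
C(3) = 1 + C(2) + C(1) = 1 + 3 + 1 = 5
C(4) = 1 + C(3) + C(2) = 1 + 5 + 3 = 9
C(5) = 1 + C(4) + C(3) = 1 + 9 + 5 = 15
C(6) = 1 + C(5) + C(4) = 1 + 15 + 9 = 25
n_calls = C(6) = 25

Final answer: 25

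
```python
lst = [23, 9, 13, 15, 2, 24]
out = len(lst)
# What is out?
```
Trace:
  lst=[23, 9, 13, 15, 2, 24]
  lst=[23, 9, 13, 15, 2, 24], out=6

Final answer: 6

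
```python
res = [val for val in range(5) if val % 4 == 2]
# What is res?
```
Trace:
  val=0
  val=1
  val=2
  val=3
  val=4
  res=[2]

Final answer: [2]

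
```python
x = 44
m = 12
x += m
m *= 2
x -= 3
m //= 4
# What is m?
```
Trace:
  x=44
  x=44, m=12
  x=56, m=12
  x=56, m=24
  x=53, m=24
  x=53, m=6

Final answer: 6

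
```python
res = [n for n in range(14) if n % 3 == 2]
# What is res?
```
Trace:
  n=0
  n=1
  n=2
  n=3
  n=4
  n=5
  n=6
  n=7
  n=8
  n=9
  n=10
  n=11
  n=12
  n=13
  res=[2, 5, 8, 11]

Final answer: [2, 5, 8, 11]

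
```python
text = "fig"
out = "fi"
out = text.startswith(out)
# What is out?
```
Trace:
  text='fig'
  text='fig', out='fi'
  text='fig', out=True

Final answer: True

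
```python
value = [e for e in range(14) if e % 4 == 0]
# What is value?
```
Trace:
  e=0
  e=1
  e=2
  e=3
  e=4
  e=5
  e=6
  e=7
  e=8
  e=9
  e=10
  e=11
  e=12
  e=13
  value=[0, 4, 8, 12]

Final answer: [0, 4, 8, 12]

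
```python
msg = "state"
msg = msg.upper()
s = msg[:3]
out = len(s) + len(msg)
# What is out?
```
Trace:
  msg='state'
  msg='STATE'
  msg='STATE', s='STA'
  msg='STATE', s='STA', out=8

Final answer: 8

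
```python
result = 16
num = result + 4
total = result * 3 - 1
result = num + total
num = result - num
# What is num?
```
Trace:
  result=16
  result=16, num=20
  result=16, num=20, total=47
  result=67, num=20, total=47
  result=67, num=47, total=47

Final answer: 47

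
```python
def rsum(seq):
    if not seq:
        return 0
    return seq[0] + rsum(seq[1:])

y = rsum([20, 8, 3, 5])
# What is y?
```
Call trace:
rsum(seq=[20, 8, 3, 5])
  rsum(seq=[8, 3, 5])
    rsum(seq=[3, 5])
      rsum(seq=[5])
        rsum(seq=[])
        -> return 0
      -> return 5
    -> return 8
  -> return 16
-> return 36

Final answer: 36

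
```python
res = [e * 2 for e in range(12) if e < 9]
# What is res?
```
Trace:
  e=0
  e=1
  e=2
  e=3
  e=4
  e=5
  e=6
  e=7
  e=8
  e=9
  e=10
  e=11
  res=[0, 2, 4, 6, 8, 10, 12, 14, 16]

Final answer: [0, 2, 4, 6, 8, 10, 12, 14, 16]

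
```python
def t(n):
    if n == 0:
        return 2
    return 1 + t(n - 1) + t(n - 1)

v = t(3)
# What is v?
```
Call trace (a repeated sub-call is expanded the first time; later identical calls just restate its return value):
t(n=3)
  t(n=2)
    t(n=1)
      t(n=0)
      -> return 2
      t(n=0)
      -> return 2
    -> return 5
    t(n=1) -> return 5  (same call as traced above)
  -> return 11
  t(n=2) -> return 11  (same call as traced above)
-> return 23

Final answer: 23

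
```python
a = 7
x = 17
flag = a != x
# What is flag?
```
Trace:
  a=7
  a=7, x=17
  a=7, x=17, flag=True

Final answer: True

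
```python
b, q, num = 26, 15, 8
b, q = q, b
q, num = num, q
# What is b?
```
Trace:
  b=26, q=15, num=8
  b=15, q=26, num=8
  b=15, q=8, num=26

Final answer: 15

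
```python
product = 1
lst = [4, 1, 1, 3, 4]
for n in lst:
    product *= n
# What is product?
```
Trace:
  product=1
  product=4, n=4
  product=4, n=1
  product=4, n=1
  product=12, n=3
  product=48, n=4

Final answer: 48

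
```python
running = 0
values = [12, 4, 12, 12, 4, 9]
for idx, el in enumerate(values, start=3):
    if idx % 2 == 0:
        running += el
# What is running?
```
Trace:
  running=0
  running=0, idx=3, el=12
  running=4, idx=4, el=4
  running=4, idx=5, el=12
  running=16, idx=6, el=12
  running=16, idx=7, el=4
  running=25, idx=8, el=9

Final answer: 25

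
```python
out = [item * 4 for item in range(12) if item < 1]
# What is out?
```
Trace:
  item=0
  item=1
  item=2
  item=3
  item=4
  item=5
  item=6
  item=7
  item=8
  item=9
  item=10
  item=11
  out=[0]

Final answer: [0]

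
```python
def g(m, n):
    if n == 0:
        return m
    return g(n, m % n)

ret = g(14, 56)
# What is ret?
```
Call trace:
g(m=14, n=56)
  g(m=56, n=14)
    g(m=14, n=0)
    -> return 14
  -> return 14
-> return 14

Final answer: 14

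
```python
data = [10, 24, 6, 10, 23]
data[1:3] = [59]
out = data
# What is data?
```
Trace:
  data=[10, 24, 6, 10, 23]
  data=[10, 59, 10, 23]
  data=[10, 59, 10, 23], out=[10, 59, 10, 23]

Final answer: [10, 59, 10, 23]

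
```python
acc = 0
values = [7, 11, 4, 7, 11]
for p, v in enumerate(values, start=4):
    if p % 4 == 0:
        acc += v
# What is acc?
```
Trace:
  acc=0
  acc=7, p=4, v=7
  acc=7, p=5, v=11
  acc=7, p=6, v=4
  acc=7, p=7, v=7
  acc=18, p=8, v=11

Final answer: 18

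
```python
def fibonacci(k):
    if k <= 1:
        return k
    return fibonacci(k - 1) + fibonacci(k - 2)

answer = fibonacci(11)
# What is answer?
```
Call trace (a repeated sub-call is expanded the first time; later identical calls just restate its return value):
fibonacci(k=11)
  fibonacci(k=10)
    fibonacci(k=9)
      fibonacci(k=8)
        fibonacci(k=7)
          fibonacci(k=6)
            fibonacci(k=5)
              fibonacci(k=4)
                fibonacci(k=3)
                  fibonacci(k=2)
                    fibonacci(k=1)
                    -> return 1
                    fibonacci(k=0)
                    -> return 0
                  -> return 1
                  fibonacci(k=1)
                  -> return 1
                -> return 2
                fibonacci(k=2) -> return 1  (same call as traced above)
              -> return 3
              fibonacci(k=3) -> return 2  (same call as traced above)
            -> return 5
            fibonacci(k=4) -> return 3  (same call as traced above)
          -> return 8
          fibonacci(k=5) -> return 5  (same call as traced above)
        -> return 13
        fibonacci(k=6) -> return 8  (same call as traced above)
      -> return 21
      fibonacci(k=7) -> return 13  (same call as traced above)
    -> return 34
    fibonacci(k=8) -> return 21  (same call as traced above)
  -> return 55
  fibonacci(k=9) -> return 34  (same call as traced above)
-> return 89

Final answer: 89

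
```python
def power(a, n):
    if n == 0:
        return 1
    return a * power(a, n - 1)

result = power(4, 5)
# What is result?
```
Call trace:
power(a=4, n=5)
  power(a=4, n=4)
    power(a=4, n=3)
      power(a=4, n=2)
        power(a=4, n=1)
          power(a=4, n=0)
          -> return 1
        -> return 4
      -> return 16
    -> return 64
  -> return 256
-> return 1024

Final answer: 1024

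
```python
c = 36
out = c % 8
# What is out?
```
Trace:
  c=36
  c=36, out=4

Final answer: 4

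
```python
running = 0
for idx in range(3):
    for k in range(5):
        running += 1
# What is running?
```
Trace:
  running=0
  running=1, idx=0, k=0
  running=2, idx=0, k=1
  running=3, idx=0, k=2
  running=4, idx=0, k=3
  running=5, idx=0, k=4
  running=6, idx=1, k=0
  running=7, idx=1, k=1
  running=8, idx=1, k=2
  running=9, idx=1, k=3
  running=10, idx=1, k=4
  running=11, idx=2, k=0
  running=12, idx=2, k=1
  running=13, idx=2, k=2
  running=14, idx=2, k=3
  running=15, idx=2, k=4

Final answer: 15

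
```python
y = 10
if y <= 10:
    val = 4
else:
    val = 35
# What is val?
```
Trace:
  y=10
  y=10, val=4

Final answer: 4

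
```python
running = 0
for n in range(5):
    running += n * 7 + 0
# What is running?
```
Trace:
  running=0
  running=0, n=0
  running=7, n=1
  running=21, n=2
  running=42, n=3
  running=70, n=4

Final answer: 70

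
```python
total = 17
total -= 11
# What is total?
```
Trace:
  total=17
  total=6

Final answer: 6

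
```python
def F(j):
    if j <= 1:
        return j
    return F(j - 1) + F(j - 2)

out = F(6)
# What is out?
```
Call trace (a repeated sub-call is expanded the first time; later identical calls just restate its return value):
F(j=6)
  F(j=5)
    F(j=4)
      F(j=3)
        F(j=2)
          F(j=1)
          -> return 1
          F(j=0)
          -> return 0
        -> return 1
        F(j=1)
        -> return 1
      -> return 2
      F(j=2) -> return 1  (same call as traced above)
    -> return 3
    F(j=3) -> return 2  (same call as traced above)
  -> return 5
  F(j=4) -> return 3  (same call as traced above)
-> return 8

Final answer: 8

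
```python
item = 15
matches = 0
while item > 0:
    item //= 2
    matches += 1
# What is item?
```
Trace:
  item=15
  item=15, matches=0
  item=7, matches=1
  item=3, matches=2
  item=1, matches=3
  item=0, matches=4

Final answer: 0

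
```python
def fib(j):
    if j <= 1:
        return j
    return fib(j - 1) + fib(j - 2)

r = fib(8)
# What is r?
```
Call trace (a repeated sub-call is expanded the first time; later identical calls just restate its return value):
fib(j=8)
  fib(j=7)
    fib(j=6)
      fib(j=5)
        fib(j=4)
          fib(j=3)
            fib(j=2)
              fib(j=1)
              -> return 1
              fib(j=0)
              -> return 0
            -> return 1
            fib(j=1)
            -> return 1
          -> return 2
          fib(j=2) -> return 1  (same call as traced above)
        -> return 3
        fib(j=3) -> return 2  (same call as traced above)
      -> return 5
      fib(j=4) -> return 3  (same call as traced above)
    -> return 8
    fib(j=5) -> return 5  (same call as traced above)
  -> return 13
  fib(j=6) -> return 8  (same call as traced above)
-> return 21

Final answer: 21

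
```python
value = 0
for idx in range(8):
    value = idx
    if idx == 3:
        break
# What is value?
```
Trace:
  value=0
  value=0, idx=0
  value=1, idx=1
  value=2, idx=2
  value=3, idx=3

Final answer: 3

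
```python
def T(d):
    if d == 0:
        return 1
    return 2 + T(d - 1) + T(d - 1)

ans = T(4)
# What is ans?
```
Call trace (a repeated sub-call is expanded the first time; later identical calls just restate its return value):
T(d=4)
  T(d=3)
    T(d=2)
      T(d=1)
        T(d=0)
        -> return 1
        T(d=0)
        -> return 1
      -> return 4
      T(d=1) -> return 4  (same call as traced above)
    -> return 10
    T(d=2) -> return 10  (same call as traced above)
  -> return 22
  T(d=3) -> return 22  (same call as traced above)
-> return 46

Final answer: 46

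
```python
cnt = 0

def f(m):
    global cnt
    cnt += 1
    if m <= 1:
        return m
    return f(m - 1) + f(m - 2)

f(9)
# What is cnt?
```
Call trace (a repeated sub-call is expanded the first time; later identical calls just restate its return value):
f(m=9)
  f(m=8)
    f(m=7)
      f(m=6)
        f(m=5)
          f(m=4)
            f(m=3)
              f(m=2)
                f(m=1)
                -> return 1
                f(m=0)
                -> return 0
              -> return 1
              f(m=1)
              -> return 1
            -> return 2
            f(m=2) -> return 1  (same call as traced above)
          -> return 3
          f(m=3) -> return 2  (same call as traced above)
        -> return 5
        f(m=4) -> return 3  (same call as traced above)
      -> return 8
      f(m=5) -> return 5  (same call as traced above)
    -> return 13
    f(m=6) -> return 8  (same call as traced above)
  -> return 21
  f(m=7) -> return 13  (same call as traced above)
-> return 34

cnt is incremented once per call, so count the calls in each subtree. Let C(m) = number of calls made by f(m).
C(0) = C(1) = 1 (base case, no recursion); C(m) = 1 + C(m - 1) + C(m - 2) otherwise.
C(2) = 1 + C(1) + C(0) = 1 + 1 + 1 = 3
C(3) = 1 + C(2) + C(1) = 1 + 3 + 1 = 5
C(4) = 1 + C(3) + C(2) = 1 + 5 + 3 = 9
C(5) = 1 + C(4) + C(3) = 1 + 9 + 5 = 15
C(6) = 1 + C(5) + C(4) = 1 + 15 + 9 = 25
C(7) = 1 + C(6) + C(5) = 1 + 25 + 15 = 41
C(8) = 1 + C(7) + C(6) = 1 + 41 + 25 = 67
C(9) = 1 + C(8) + C(7) = 1 + 67 + 41 = 109
cnt = C(9) = 109

Final answer: 109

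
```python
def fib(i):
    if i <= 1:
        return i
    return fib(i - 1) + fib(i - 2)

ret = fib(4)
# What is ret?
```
Call trace (a repeated sub-call is expanded the first time; later identical calls just restate its return value):
fib(i=4)
  fib(i=3)
    fib(i=2)
      fib(i=1)
      -> return 1
      fib(i=0)
      -> return 0
    -> return 1
    fib(i=1)
    -> return 1
  -> return 2
  fib(i=2) -> return 1  (same call as traced above)
-> return 3

Final answer: 3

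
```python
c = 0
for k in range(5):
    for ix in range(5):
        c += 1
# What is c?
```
Trace:
  c=0
  c=1, k=0, ix=0
  c=2, k=0, ix=1
  c=3, k=0, ix=2
  c=4, k=0, ix=3
  c=5, k=0, ix=4
  c=6, k=1, ix=0
  c=7, k=1, ix=1
  c=8, k=1, ix=2
  c=9, k=1, ix=3
  c=10, k=1, ix=4
  c=11, k=2, ix=0
  c=12, k=2, ix=1
  c=13, k=2, ix=2
  c=14, k=2, ix=3
  c=15, k=2, ix=4
  c=16, k=3, ix=0
  c=17, k=3, ix=1
  c=18, k=3, ix=2
  c=19, k=3, ix=3
  c=20, k=3, ix=4
  c=21, k=4, ix=0
  c=22, k=4, ix=1
  c=23, k=4, ix=2
  c=24, k=4, ix=3
  c=25, k=4, ix=4

Final answer: 25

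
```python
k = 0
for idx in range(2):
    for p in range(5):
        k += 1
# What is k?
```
Trace:
  k=0
  k=1, idx=0, p=0
  k=2, idx=0, p=1
  k=3, idx=0, p=2
  k=4, idx=0, p=3
  k=5, idx=0, p=4
  k=6, idx=1, p=0
  k=7, idx=1, p=1
  k=8, idx=1, p=2
  k=9, idx=1, p=3
  k=10, idx=1, p=4

Final answer: 10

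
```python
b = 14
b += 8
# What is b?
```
Trace:
  b=14
  b=22

Final answer: 22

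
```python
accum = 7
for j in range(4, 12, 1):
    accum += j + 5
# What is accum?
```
Trace:
  accum=7
  accum=16, j=4
  accum=26, j=5
  accum=37, j=6
  accum=49, j=7
  accum=62, j=8
  accum=76, j=9
  accum=91, j=10
  accum=107, j=11

Final answer: 107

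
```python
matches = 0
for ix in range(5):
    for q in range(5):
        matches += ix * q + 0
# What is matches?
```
Trace:
  matches=0
  matches=0, ix=0, q=0
  matches=0, ix=0, q=1
  matches=0, ix=0, q=2
  matches=0, ix=0, q=3
  matches=0, ix=0, q=4
  matches=0, ix=1, q=0
  matches=1, ix=1, q=1
  matches=3, ix=1, q=2
  matches=6, ix=1, q=3
  matches=10, ix=1, q=4
  matches=10, ix=2, q=0
  matches=12, ix=2, q=1
  matches=16, ix=2, q=2
  matches=22, ix=2, q=3
  matches=30, ix=2, q=4
  matches=30, ix=3, q=0
  matches=33, ix=3, q=1
  matches=39, ix=3, q=2
  matches=48, ix=3, q=3
  matches=60, ix=3, q=4
  matches=60, ix=4, q=0
  matches=64, ix=4, q=1
  matches=72, ix=4, q=2
  matches=84, ix=4, q=3
  matches=100, ix=4, q=4

Final answer: 100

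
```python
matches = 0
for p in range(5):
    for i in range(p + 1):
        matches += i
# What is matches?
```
Trace:
  matches=0
  matches=0, p=0, i=0
  matches=0, p=1, i=0
  matches=1, p=1, i=1
  matches=1, p=2, i=0
  matches=2, p=2, i=1
  matches=4, p=2, i=2
  matches=4, p=3, i=0
  matches=5, p=3, i=1
  matches=7, p=3, i=2
  matches=10, p=3, i=3
  matches=10, p=4, i=0
  matches=11, p=4, i=1
  matches=13, p=4, i=2
  matches=16, p=4, i=3
  matches=20, p=4, i=4

Final answer: 20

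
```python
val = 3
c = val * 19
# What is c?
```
Trace:
  val=3
  val=3, c=57

Final answer: 57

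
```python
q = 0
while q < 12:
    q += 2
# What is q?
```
Trace:
  q=0
  q=2
  q=4
  q=6
  q=8
  q=10
  q=12

Final answer: 12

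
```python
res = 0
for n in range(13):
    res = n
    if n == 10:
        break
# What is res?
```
Trace:
  res=0
  res=0, n=0
  res=1, n=1
  res=2, n=2
  res=3, n=3
  res=4, n=4
  res=5, n=5
  res=6, n=6
  res=7, n=7
  res=8, n=8
  res=9, n=9
  res=10, n=10

Final answer: 10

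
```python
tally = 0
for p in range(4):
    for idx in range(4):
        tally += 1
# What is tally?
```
Trace:
  tally=0
  tally=1, p=0, idx=0
  tally=2, p=0, idx=1
  tally=3, p=0, idx=2
  tally=4, p=0, idx=3
  tally=5, p=1, idx=0
  tally=6, p=1, idx=1
  tally=7, p=1, idx=2
  tally=8, p=1, idx=3
  tally=9, p=2, idx=0
  tally=10, p=2, idx=1
  tally=11, p=2, idx=2
  tally=12, p=2, idx=3
  tally=13, p=3, idx=0
  tally=14, p=3, idx=1
  tally=15, p=3, idx=2
  tally=16, p=3, idx=3

Final answer: 16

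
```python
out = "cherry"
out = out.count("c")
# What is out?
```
Trace:
  out='cherry'
  out=1

Final answer: 1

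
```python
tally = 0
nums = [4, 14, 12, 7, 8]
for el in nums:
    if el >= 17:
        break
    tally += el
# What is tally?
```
Trace:
  tally=0
  tally=4, el=4
  tally=18, el=14
  tally=30, el=12
  tally=37, el=7
  tally=45, el=8

Final answer: 45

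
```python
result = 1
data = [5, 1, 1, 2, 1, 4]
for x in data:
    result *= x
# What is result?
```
Trace:
  result=1
  result=5, x=5
  result=5, x=1
  result=5, x=1
  result=10, x=2
  result=10, x=1
  result=40, x=4

Final answer: 40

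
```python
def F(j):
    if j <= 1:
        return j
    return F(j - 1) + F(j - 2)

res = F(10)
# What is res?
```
Call trace (a repeated sub-call is expanded the first time; later identical calls just restate its return value):
F(j=10)
  F(j=9)
    F(j=8)
      F(j=7)
        F(j=6)
          F(j=5)
            F(j=4)
              F(j=3)
                F(j=2)
                  F(j=1)
                  -> return 1
                  F(j=0)
                  -> return 0
                -> return 1
                F(j=1)
                -> return 1
              -> return 2
              F(j=2) -> return 1  (same call as traced above)
            -> return 3
            F(j=3) -> return 2  (same call as traced above)
          -> return 5
          F(j=4) -> return 3  (same call as traced above)
        -> return 8
        F(j=5) -> return 5  (same call as traced above)
      -> return 13
      F(j=6) -> return 8  (same call as traced above)
    -> return 21
    F(j=7) -> return 13  (same call as traced above)
  -> return 34
  F(j=8) -> return 21  (same call as traced above)
-> return 55

Final answer: 55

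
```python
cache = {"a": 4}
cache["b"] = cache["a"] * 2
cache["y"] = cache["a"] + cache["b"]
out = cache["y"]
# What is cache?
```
Trace:
  cache={'a': 4}
  cache={'a': 4, 'b': 8}
  cache={'a': 4, 'b': 8, 'y': 12}
  cache={'a': 4, 'b': 8, 'y': 12}, out=12

Final answer: {'a': 4, 'b': 8, 'y': 12}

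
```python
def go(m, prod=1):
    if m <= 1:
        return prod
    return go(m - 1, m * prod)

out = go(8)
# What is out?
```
Call trace:
go(m=8, prod=1)
  go(m=7, prod=8)
    go(m=6, prod=56)
      go(m=5, prod=336)
        go(m=4, prod=1680)
          go(m=3, prod=6720)
            go(m=2, prod=20160)
              go(m=1, prod=40320)
              -> return 40320
            -> return 40320
          -> return 40320
        -> return 40320
      -> return 40320
    -> return 40320
  -> return 40320
-> return 40320

Final answer: 40320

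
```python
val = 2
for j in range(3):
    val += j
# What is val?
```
Trace:
  val=2
  val=2, j=0
  val=3, j=1
  val=5, j=2

Final answer: 5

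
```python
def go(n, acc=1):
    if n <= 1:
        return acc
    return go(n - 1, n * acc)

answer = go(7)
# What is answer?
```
Call trace:
go(n=7, acc=1)
  go(n=6, acc=7)
    go(n=5, acc=42)
      go(n=4, acc=210)
        go(n=3, acc=840)
          go(n=2, acc=2520)
            go(n=1, acc=5040)
            -> return 5040
          -> return 5040
        -> return 5040
      -> return 5040
    -> return 5040
  -> return 5040
-> return 5040

Final answer: 5040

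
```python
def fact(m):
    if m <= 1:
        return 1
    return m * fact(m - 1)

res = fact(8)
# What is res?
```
Call trace:
fact(m=8)
  fact(m=7)
    fact(m=6)
      fact(m=5)
        fact(m=4)
          fact(m=3)
            fact(m=2)
              fact(m=1)
              -> return 1
            -> return 2
          -> return 6
        -> return 24
      -> return 120
    -> return 720
  -> return 5040
-> return 40320

Final answer: 40320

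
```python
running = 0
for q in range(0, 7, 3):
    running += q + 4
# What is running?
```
Trace:
  running=0
  running=4, q=0
  running=11, q=3
  running=21, q=6

Final answer: 21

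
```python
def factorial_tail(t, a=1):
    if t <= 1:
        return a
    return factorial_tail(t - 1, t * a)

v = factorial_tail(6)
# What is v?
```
Call trace:
factorial_tail(t=6, a=1)
  factorial_tail(t=5, a=6)
    factorial_tail(t=4, a=30)
      factorial_tail(t=3, a=120)
        factorial_tail(t=2, a=360)
          factorial_tail(t=1, a=720)
          -> return 720
        -> return 720
      -> return 720
    -> return 720
  -> return 720
-> return 720

Final answer: 720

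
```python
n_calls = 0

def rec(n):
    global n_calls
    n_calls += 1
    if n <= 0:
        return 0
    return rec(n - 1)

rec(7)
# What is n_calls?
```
Call trace:
rec(n=7)
  rec(n=6)
    rec(n=5)
      rec(n=4)
        rec(n=3)
          rec(n=2)
            rec(n=1)
              rec(n=0)
              -> return 0
            -> return 0
          -> return 0
        -> return 0
      -> return 0
    -> return 0
  -> return 0
-> return 0

n_calls is incremented once per call. rec is entered once for each n = 7, 6, 5, 4, 3, 2, 1, 0 (the n <= 0 call returns without recursing), i.e. 7 + 1 calls.
n_calls = 8

Final answer: 8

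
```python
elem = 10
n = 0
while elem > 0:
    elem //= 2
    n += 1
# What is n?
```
Trace:
  elem=10
  elem=10, n=0
  elem=5, n=1
  elem=2, n=2
  elem=1, n=3
  elem=0, n=4

Final answer: 4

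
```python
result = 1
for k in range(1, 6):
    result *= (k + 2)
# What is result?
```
Trace:
  result=1
  result=3, k=1
  result=12, k=2
  result=60, k=3
  result=360, k=4
  result=2520, k=5

Final answer: 2520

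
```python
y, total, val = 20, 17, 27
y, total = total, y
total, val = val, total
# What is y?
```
Trace:
  y=20, total=17, val=27
  y=17, total=20, val=27
  y=17, total=27, val=20

Final answer: 17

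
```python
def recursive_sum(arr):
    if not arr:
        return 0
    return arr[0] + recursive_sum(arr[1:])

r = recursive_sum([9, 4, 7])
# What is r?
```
Call trace:
recursive_sum(arr=[9, 4, 7])
  recursive_sum(arr=[4, 7])
    recursive_sum(arr=[7])
      recursive_sum(arr=[])
      -> return 0
    -> return 7
  -> return 11
-> return 20

Final answer: 20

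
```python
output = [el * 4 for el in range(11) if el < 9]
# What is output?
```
Trace:
  el=0
  el=1
  el=2
  el=3
  el=4
  el=5
  el=6
  el=7
  el=8
  el=9
  el=10
  output=[0, 4, 8, 12, 16, 20, 24, 28, 32]

Final answer: [0, 4, 8, 12, 16, 20, 24, 28, 32]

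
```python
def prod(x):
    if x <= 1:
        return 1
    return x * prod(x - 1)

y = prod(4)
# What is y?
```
Call trace:
prod(x=4)
  prod(x=3)
    prod(x=2)
      prod(x=1)
      -> return 1
    -> return 2
  -> return 6
-> return 24

Final answer: 24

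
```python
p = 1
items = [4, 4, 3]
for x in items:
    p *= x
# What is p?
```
Trace:
  p=1
  p=4, x=4
  p=16, x=4
  p=48, x=3

Final answer: 48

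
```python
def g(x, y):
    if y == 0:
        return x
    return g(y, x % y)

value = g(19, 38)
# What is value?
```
Call trace:
g(x=19, y=38)
  g(x=38, y=19)
    g(x=19, y=0)
    -> return 19
  -> return 19
-> return 19

Final answer: 19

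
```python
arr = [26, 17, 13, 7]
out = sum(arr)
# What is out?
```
Trace:
  arr=[26, 17, 13, 7]
  arr=[26, 17, 13, 7], out=63

Final answer: 63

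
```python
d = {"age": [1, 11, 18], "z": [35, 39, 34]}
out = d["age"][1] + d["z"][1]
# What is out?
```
Trace:
  d={'age': [1, 11, 18], 'z': [35, 39, 34]}
  d={'age': [1, 11, 18], 'z': [35, 39, 34]}, out=50

Final answer: 50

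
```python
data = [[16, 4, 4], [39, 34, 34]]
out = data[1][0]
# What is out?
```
Trace:
  data=[[16, 4, 4], [39, 34, 34]]
  data=[[16, 4, 4], [39, 34, 34]], out=39

Final answer: 39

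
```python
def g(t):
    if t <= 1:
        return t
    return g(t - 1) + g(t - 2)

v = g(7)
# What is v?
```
Call trace (a repeated sub-call is expanded the first time; later identical calls just restate its return value):
g(t=7)
  g(t=6)
    g(t=5)
      g(t=4)
        g(t=3)
          g(t=2)
            g(t=1)
            -> return 1
            g(t=0)
            -> return 0
          -> return 1
          g(t=1)
          -> return 1
        -> return 2
        g(t=2) -> return 1  (same call as traced above)
      -> return 3
      g(t=3) -> return 2  (same call as traced above)
    -> return 5
    g(t=4) -> return 3  (same call as traced above)
  -> return 8
  g(t=5) -> return 5  (same call as traced above)
-> return 13

Final answer: 13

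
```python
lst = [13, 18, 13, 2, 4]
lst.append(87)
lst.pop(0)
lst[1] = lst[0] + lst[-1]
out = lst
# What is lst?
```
Trace:
  lst=[13, 18, 13, 2, 4]
  lst=[13, 18, 13, 2, 4, 87]
  lst=[18, 13, 2, 4, 87]
  lst=[18, 105, 2, 4, 87]
  lst=[18, 105, 2, 4, 87], out=[18, 105, 2, 4, 87]

Final answer: [18, 105, 2, 4, 87]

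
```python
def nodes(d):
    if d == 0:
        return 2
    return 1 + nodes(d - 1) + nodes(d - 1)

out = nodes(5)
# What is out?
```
Call trace (a repeated sub-call is expanded the first time; later identical calls just restate its return value):
nodes(d=5)
  nodes(d=4)
    nodes(d=3)
      nodes(d=2)
        nodes(d=1)
          nodes(d=0)
          -> return 2
          nodes(d=0)
          -> return 2
        -> return 5
        nodes(d=1) -> return 5  (same call as traced above)
      -> return 11
      nodes(d=2) -> return 11  (same call as traced above)
    -> return 23
    nodes(d=3) -> return 23  (same call as traced above)
  -> return 47
  nodes(d=4) -> return 47  (same call as traced above)
-> return 95

Final answer: 95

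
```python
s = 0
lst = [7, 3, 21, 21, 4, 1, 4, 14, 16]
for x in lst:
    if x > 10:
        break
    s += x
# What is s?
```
Trace:
  s=0
  s=7, x=7
  s=10, x=3
  s=10, x=21

Final answer: 10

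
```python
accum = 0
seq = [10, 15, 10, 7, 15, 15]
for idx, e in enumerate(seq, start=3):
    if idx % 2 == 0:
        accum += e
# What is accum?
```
Trace:
  accum=0
  accum=0, idx=3, e=10
  accum=15, idx=4, e=15
  accum=15, idx=5, e=10
  accum=22, idx=6, e=7
  accum=22, idx=7, e=15
  accum=37, idx=8, e=15

Final answer: 37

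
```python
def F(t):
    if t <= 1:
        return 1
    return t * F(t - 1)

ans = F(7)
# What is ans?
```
Call trace:
F(t=7)
  F(t=6)
    F(t=5)
      F(t=4)
        F(t=3)
          F(t=2)
            F(t=1)
            -> return 1
          -> return 2
        -> return 6
      -> return 24
    -> return 120
  -> return 720
-> return 5040

Final answer: 5040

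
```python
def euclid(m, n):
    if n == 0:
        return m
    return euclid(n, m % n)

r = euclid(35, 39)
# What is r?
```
Call trace:
euclid(m=35, n=39)
  euclid(m=39, n=35)
    euclid(m=35, n=4)
      euclid(m=4, n=3)
        euclid(m=3, n=1)
          euclid(m=1, n=0)
          -> return 1
        -> return 1
      -> return 1
    -> return 1
  -> return 1
-> return 1

Final answer: 1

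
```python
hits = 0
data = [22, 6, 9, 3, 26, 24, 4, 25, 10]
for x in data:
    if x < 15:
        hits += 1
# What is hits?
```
Trace:
  hits=0
  hits=0, x=22
  hits=1, x=6
  hits=2, x=9
  hits=3, x=3
  hits=3, x=26
  hits=3, x=24
  hits=4, x=4
  hits=4, x=25
  hits=5, x=10

Final answer: 5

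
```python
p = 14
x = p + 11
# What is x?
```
Trace:
  p=14
  p=14, x=25

Final answer: 25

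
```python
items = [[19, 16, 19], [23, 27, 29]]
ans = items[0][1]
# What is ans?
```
Trace:
  items=[[19, 16, 19], [23, 27, 29]]
  items=[[19, 16, 19], [23, 27, 29]], ans=16

Final answer: 16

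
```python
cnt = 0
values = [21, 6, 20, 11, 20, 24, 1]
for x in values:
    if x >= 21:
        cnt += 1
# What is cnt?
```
Trace:
  cnt=0
  cnt=1, x=21
  cnt=1, x=6
  cnt=1, x=20
  cnt=1, x=11
  cnt=1, x=20
  cnt=2, x=24
  cnt=2, x=1

Final answer: 2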